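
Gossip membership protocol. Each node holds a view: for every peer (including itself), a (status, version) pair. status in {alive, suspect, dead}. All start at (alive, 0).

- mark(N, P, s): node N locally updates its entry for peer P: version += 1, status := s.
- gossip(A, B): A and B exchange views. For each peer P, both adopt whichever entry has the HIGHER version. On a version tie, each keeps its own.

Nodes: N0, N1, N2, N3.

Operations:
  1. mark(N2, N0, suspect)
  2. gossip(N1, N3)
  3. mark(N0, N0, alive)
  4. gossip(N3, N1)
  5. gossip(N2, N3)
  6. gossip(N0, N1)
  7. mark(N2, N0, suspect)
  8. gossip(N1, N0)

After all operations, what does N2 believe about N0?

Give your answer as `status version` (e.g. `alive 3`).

Answer: suspect 2

Derivation:
Op 1: N2 marks N0=suspect -> (suspect,v1)
Op 2: gossip N1<->N3 -> N1.N0=(alive,v0) N1.N1=(alive,v0) N1.N2=(alive,v0) N1.N3=(alive,v0) | N3.N0=(alive,v0) N3.N1=(alive,v0) N3.N2=(alive,v0) N3.N3=(alive,v0)
Op 3: N0 marks N0=alive -> (alive,v1)
Op 4: gossip N3<->N1 -> N3.N0=(alive,v0) N3.N1=(alive,v0) N3.N2=(alive,v0) N3.N3=(alive,v0) | N1.N0=(alive,v0) N1.N1=(alive,v0) N1.N2=(alive,v0) N1.N3=(alive,v0)
Op 5: gossip N2<->N3 -> N2.N0=(suspect,v1) N2.N1=(alive,v0) N2.N2=(alive,v0) N2.N3=(alive,v0) | N3.N0=(suspect,v1) N3.N1=(alive,v0) N3.N2=(alive,v0) N3.N3=(alive,v0)
Op 6: gossip N0<->N1 -> N0.N0=(alive,v1) N0.N1=(alive,v0) N0.N2=(alive,v0) N0.N3=(alive,v0) | N1.N0=(alive,v1) N1.N1=(alive,v0) N1.N2=(alive,v0) N1.N3=(alive,v0)
Op 7: N2 marks N0=suspect -> (suspect,v2)
Op 8: gossip N1<->N0 -> N1.N0=(alive,v1) N1.N1=(alive,v0) N1.N2=(alive,v0) N1.N3=(alive,v0) | N0.N0=(alive,v1) N0.N1=(alive,v0) N0.N2=(alive,v0) N0.N3=(alive,v0)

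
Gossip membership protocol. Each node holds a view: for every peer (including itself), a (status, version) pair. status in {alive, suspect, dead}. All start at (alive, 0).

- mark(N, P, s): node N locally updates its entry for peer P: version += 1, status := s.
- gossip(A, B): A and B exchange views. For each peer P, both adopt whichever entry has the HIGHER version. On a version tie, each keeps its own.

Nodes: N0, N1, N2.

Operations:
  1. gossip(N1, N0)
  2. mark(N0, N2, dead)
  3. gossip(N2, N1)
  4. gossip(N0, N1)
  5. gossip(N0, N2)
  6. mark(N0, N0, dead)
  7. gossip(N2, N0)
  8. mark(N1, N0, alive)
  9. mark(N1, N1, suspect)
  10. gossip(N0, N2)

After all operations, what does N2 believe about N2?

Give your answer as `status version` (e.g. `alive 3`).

Answer: dead 1

Derivation:
Op 1: gossip N1<->N0 -> N1.N0=(alive,v0) N1.N1=(alive,v0) N1.N2=(alive,v0) | N0.N0=(alive,v0) N0.N1=(alive,v0) N0.N2=(alive,v0)
Op 2: N0 marks N2=dead -> (dead,v1)
Op 3: gossip N2<->N1 -> N2.N0=(alive,v0) N2.N1=(alive,v0) N2.N2=(alive,v0) | N1.N0=(alive,v0) N1.N1=(alive,v0) N1.N2=(alive,v0)
Op 4: gossip N0<->N1 -> N0.N0=(alive,v0) N0.N1=(alive,v0) N0.N2=(dead,v1) | N1.N0=(alive,v0) N1.N1=(alive,v0) N1.N2=(dead,v1)
Op 5: gossip N0<->N2 -> N0.N0=(alive,v0) N0.N1=(alive,v0) N0.N2=(dead,v1) | N2.N0=(alive,v0) N2.N1=(alive,v0) N2.N2=(dead,v1)
Op 6: N0 marks N0=dead -> (dead,v1)
Op 7: gossip N2<->N0 -> N2.N0=(dead,v1) N2.N1=(alive,v0) N2.N2=(dead,v1) | N0.N0=(dead,v1) N0.N1=(alive,v0) N0.N2=(dead,v1)
Op 8: N1 marks N0=alive -> (alive,v1)
Op 9: N1 marks N1=suspect -> (suspect,v1)
Op 10: gossip N0<->N2 -> N0.N0=(dead,v1) N0.N1=(alive,v0) N0.N2=(dead,v1) | N2.N0=(dead,v1) N2.N1=(alive,v0) N2.N2=(dead,v1)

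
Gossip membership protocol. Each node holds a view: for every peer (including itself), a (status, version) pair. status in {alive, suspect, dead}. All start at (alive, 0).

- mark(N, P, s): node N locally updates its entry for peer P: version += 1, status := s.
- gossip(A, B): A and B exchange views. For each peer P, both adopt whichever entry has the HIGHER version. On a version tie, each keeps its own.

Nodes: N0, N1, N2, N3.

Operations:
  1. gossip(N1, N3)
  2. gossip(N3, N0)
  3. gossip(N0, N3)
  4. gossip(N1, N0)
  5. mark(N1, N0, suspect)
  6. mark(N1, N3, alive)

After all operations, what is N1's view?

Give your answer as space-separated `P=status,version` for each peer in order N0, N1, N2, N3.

Answer: N0=suspect,1 N1=alive,0 N2=alive,0 N3=alive,1

Derivation:
Op 1: gossip N1<->N3 -> N1.N0=(alive,v0) N1.N1=(alive,v0) N1.N2=(alive,v0) N1.N3=(alive,v0) | N3.N0=(alive,v0) N3.N1=(alive,v0) N3.N2=(alive,v0) N3.N3=(alive,v0)
Op 2: gossip N3<->N0 -> N3.N0=(alive,v0) N3.N1=(alive,v0) N3.N2=(alive,v0) N3.N3=(alive,v0) | N0.N0=(alive,v0) N0.N1=(alive,v0) N0.N2=(alive,v0) N0.N3=(alive,v0)
Op 3: gossip N0<->N3 -> N0.N0=(alive,v0) N0.N1=(alive,v0) N0.N2=(alive,v0) N0.N3=(alive,v0) | N3.N0=(alive,v0) N3.N1=(alive,v0) N3.N2=(alive,v0) N3.N3=(alive,v0)
Op 4: gossip N1<->N0 -> N1.N0=(alive,v0) N1.N1=(alive,v0) N1.N2=(alive,v0) N1.N3=(alive,v0) | N0.N0=(alive,v0) N0.N1=(alive,v0) N0.N2=(alive,v0) N0.N3=(alive,v0)
Op 5: N1 marks N0=suspect -> (suspect,v1)
Op 6: N1 marks N3=alive -> (alive,v1)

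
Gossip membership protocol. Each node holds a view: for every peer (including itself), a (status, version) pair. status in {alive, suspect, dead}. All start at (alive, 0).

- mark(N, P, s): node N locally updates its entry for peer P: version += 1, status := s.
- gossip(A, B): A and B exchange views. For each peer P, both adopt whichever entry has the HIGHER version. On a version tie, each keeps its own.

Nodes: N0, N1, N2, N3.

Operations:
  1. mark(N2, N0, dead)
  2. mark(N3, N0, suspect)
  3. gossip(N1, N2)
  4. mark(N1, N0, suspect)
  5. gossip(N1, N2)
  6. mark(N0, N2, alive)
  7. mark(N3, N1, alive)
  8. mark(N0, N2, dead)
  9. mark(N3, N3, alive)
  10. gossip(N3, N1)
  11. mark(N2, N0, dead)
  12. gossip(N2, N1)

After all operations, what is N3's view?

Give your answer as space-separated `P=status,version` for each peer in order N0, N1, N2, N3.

Answer: N0=suspect,2 N1=alive,1 N2=alive,0 N3=alive,1

Derivation:
Op 1: N2 marks N0=dead -> (dead,v1)
Op 2: N3 marks N0=suspect -> (suspect,v1)
Op 3: gossip N1<->N2 -> N1.N0=(dead,v1) N1.N1=(alive,v0) N1.N2=(alive,v0) N1.N3=(alive,v0) | N2.N0=(dead,v1) N2.N1=(alive,v0) N2.N2=(alive,v0) N2.N3=(alive,v0)
Op 4: N1 marks N0=suspect -> (suspect,v2)
Op 5: gossip N1<->N2 -> N1.N0=(suspect,v2) N1.N1=(alive,v0) N1.N2=(alive,v0) N1.N3=(alive,v0) | N2.N0=(suspect,v2) N2.N1=(alive,v0) N2.N2=(alive,v0) N2.N3=(alive,v0)
Op 6: N0 marks N2=alive -> (alive,v1)
Op 7: N3 marks N1=alive -> (alive,v1)
Op 8: N0 marks N2=dead -> (dead,v2)
Op 9: N3 marks N3=alive -> (alive,v1)
Op 10: gossip N3<->N1 -> N3.N0=(suspect,v2) N3.N1=(alive,v1) N3.N2=(alive,v0) N3.N3=(alive,v1) | N1.N0=(suspect,v2) N1.N1=(alive,v1) N1.N2=(alive,v0) N1.N3=(alive,v1)
Op 11: N2 marks N0=dead -> (dead,v3)
Op 12: gossip N2<->N1 -> N2.N0=(dead,v3) N2.N1=(alive,v1) N2.N2=(alive,v0) N2.N3=(alive,v1) | N1.N0=(dead,v3) N1.N1=(alive,v1) N1.N2=(alive,v0) N1.N3=(alive,v1)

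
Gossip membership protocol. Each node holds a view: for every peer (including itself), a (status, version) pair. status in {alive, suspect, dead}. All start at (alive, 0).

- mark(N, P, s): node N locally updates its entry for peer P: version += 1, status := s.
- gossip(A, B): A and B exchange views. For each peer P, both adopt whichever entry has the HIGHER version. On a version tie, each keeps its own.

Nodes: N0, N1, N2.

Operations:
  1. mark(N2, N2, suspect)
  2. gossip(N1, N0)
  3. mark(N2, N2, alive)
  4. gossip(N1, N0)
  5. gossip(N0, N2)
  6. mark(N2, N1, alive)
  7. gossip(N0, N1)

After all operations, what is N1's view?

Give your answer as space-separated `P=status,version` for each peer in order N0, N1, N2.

Op 1: N2 marks N2=suspect -> (suspect,v1)
Op 2: gossip N1<->N0 -> N1.N0=(alive,v0) N1.N1=(alive,v0) N1.N2=(alive,v0) | N0.N0=(alive,v0) N0.N1=(alive,v0) N0.N2=(alive,v0)
Op 3: N2 marks N2=alive -> (alive,v2)
Op 4: gossip N1<->N0 -> N1.N0=(alive,v0) N1.N1=(alive,v0) N1.N2=(alive,v0) | N0.N0=(alive,v0) N0.N1=(alive,v0) N0.N2=(alive,v0)
Op 5: gossip N0<->N2 -> N0.N0=(alive,v0) N0.N1=(alive,v0) N0.N2=(alive,v2) | N2.N0=(alive,v0) N2.N1=(alive,v0) N2.N2=(alive,v2)
Op 6: N2 marks N1=alive -> (alive,v1)
Op 7: gossip N0<->N1 -> N0.N0=(alive,v0) N0.N1=(alive,v0) N0.N2=(alive,v2) | N1.N0=(alive,v0) N1.N1=(alive,v0) N1.N2=(alive,v2)

Answer: N0=alive,0 N1=alive,0 N2=alive,2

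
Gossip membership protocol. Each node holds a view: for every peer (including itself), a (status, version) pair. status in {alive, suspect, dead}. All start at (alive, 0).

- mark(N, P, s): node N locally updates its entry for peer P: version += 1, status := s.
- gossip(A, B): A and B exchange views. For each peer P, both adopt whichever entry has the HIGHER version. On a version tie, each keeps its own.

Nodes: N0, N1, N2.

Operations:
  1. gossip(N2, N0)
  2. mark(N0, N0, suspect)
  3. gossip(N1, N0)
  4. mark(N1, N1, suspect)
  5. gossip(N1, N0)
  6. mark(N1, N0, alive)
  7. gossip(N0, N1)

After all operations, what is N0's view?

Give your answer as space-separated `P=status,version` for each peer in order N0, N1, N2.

Answer: N0=alive,2 N1=suspect,1 N2=alive,0

Derivation:
Op 1: gossip N2<->N0 -> N2.N0=(alive,v0) N2.N1=(alive,v0) N2.N2=(alive,v0) | N0.N0=(alive,v0) N0.N1=(alive,v0) N0.N2=(alive,v0)
Op 2: N0 marks N0=suspect -> (suspect,v1)
Op 3: gossip N1<->N0 -> N1.N0=(suspect,v1) N1.N1=(alive,v0) N1.N2=(alive,v0) | N0.N0=(suspect,v1) N0.N1=(alive,v0) N0.N2=(alive,v0)
Op 4: N1 marks N1=suspect -> (suspect,v1)
Op 5: gossip N1<->N0 -> N1.N0=(suspect,v1) N1.N1=(suspect,v1) N1.N2=(alive,v0) | N0.N0=(suspect,v1) N0.N1=(suspect,v1) N0.N2=(alive,v0)
Op 6: N1 marks N0=alive -> (alive,v2)
Op 7: gossip N0<->N1 -> N0.N0=(alive,v2) N0.N1=(suspect,v1) N0.N2=(alive,v0) | N1.N0=(alive,v2) N1.N1=(suspect,v1) N1.N2=(alive,v0)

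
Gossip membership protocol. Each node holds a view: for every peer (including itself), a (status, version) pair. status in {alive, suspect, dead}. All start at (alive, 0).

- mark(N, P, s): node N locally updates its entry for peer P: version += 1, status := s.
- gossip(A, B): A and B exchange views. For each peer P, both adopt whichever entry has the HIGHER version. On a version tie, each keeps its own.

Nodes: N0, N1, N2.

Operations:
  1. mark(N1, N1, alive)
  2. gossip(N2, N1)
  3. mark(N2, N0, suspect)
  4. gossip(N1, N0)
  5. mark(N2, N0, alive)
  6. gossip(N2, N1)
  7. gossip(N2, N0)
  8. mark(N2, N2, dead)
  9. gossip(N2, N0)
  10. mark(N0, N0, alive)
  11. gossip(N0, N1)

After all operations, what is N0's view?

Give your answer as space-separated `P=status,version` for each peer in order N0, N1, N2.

Answer: N0=alive,3 N1=alive,1 N2=dead,1

Derivation:
Op 1: N1 marks N1=alive -> (alive,v1)
Op 2: gossip N2<->N1 -> N2.N0=(alive,v0) N2.N1=(alive,v1) N2.N2=(alive,v0) | N1.N0=(alive,v0) N1.N1=(alive,v1) N1.N2=(alive,v0)
Op 3: N2 marks N0=suspect -> (suspect,v1)
Op 4: gossip N1<->N0 -> N1.N0=(alive,v0) N1.N1=(alive,v1) N1.N2=(alive,v0) | N0.N0=(alive,v0) N0.N1=(alive,v1) N0.N2=(alive,v0)
Op 5: N2 marks N0=alive -> (alive,v2)
Op 6: gossip N2<->N1 -> N2.N0=(alive,v2) N2.N1=(alive,v1) N2.N2=(alive,v0) | N1.N0=(alive,v2) N1.N1=(alive,v1) N1.N2=(alive,v0)
Op 7: gossip N2<->N0 -> N2.N0=(alive,v2) N2.N1=(alive,v1) N2.N2=(alive,v0) | N0.N0=(alive,v2) N0.N1=(alive,v1) N0.N2=(alive,v0)
Op 8: N2 marks N2=dead -> (dead,v1)
Op 9: gossip N2<->N0 -> N2.N0=(alive,v2) N2.N1=(alive,v1) N2.N2=(dead,v1) | N0.N0=(alive,v2) N0.N1=(alive,v1) N0.N2=(dead,v1)
Op 10: N0 marks N0=alive -> (alive,v3)
Op 11: gossip N0<->N1 -> N0.N0=(alive,v3) N0.N1=(alive,v1) N0.N2=(dead,v1) | N1.N0=(alive,v3) N1.N1=(alive,v1) N1.N2=(dead,v1)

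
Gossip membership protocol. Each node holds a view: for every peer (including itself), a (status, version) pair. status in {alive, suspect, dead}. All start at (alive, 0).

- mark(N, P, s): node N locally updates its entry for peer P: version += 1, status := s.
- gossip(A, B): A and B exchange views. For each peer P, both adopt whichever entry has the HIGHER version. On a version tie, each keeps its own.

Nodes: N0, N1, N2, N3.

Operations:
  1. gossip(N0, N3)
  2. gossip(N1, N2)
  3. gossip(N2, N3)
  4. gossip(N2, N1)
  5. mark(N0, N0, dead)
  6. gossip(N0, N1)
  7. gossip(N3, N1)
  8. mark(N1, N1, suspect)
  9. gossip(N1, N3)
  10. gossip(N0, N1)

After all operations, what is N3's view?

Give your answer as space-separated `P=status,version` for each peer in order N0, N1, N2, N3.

Answer: N0=dead,1 N1=suspect,1 N2=alive,0 N3=alive,0

Derivation:
Op 1: gossip N0<->N3 -> N0.N0=(alive,v0) N0.N1=(alive,v0) N0.N2=(alive,v0) N0.N3=(alive,v0) | N3.N0=(alive,v0) N3.N1=(alive,v0) N3.N2=(alive,v0) N3.N3=(alive,v0)
Op 2: gossip N1<->N2 -> N1.N0=(alive,v0) N1.N1=(alive,v0) N1.N2=(alive,v0) N1.N3=(alive,v0) | N2.N0=(alive,v0) N2.N1=(alive,v0) N2.N2=(alive,v0) N2.N3=(alive,v0)
Op 3: gossip N2<->N3 -> N2.N0=(alive,v0) N2.N1=(alive,v0) N2.N2=(alive,v0) N2.N3=(alive,v0) | N3.N0=(alive,v0) N3.N1=(alive,v0) N3.N2=(alive,v0) N3.N3=(alive,v0)
Op 4: gossip N2<->N1 -> N2.N0=(alive,v0) N2.N1=(alive,v0) N2.N2=(alive,v0) N2.N3=(alive,v0) | N1.N0=(alive,v0) N1.N1=(alive,v0) N1.N2=(alive,v0) N1.N3=(alive,v0)
Op 5: N0 marks N0=dead -> (dead,v1)
Op 6: gossip N0<->N1 -> N0.N0=(dead,v1) N0.N1=(alive,v0) N0.N2=(alive,v0) N0.N3=(alive,v0) | N1.N0=(dead,v1) N1.N1=(alive,v0) N1.N2=(alive,v0) N1.N3=(alive,v0)
Op 7: gossip N3<->N1 -> N3.N0=(dead,v1) N3.N1=(alive,v0) N3.N2=(alive,v0) N3.N3=(alive,v0) | N1.N0=(dead,v1) N1.N1=(alive,v0) N1.N2=(alive,v0) N1.N3=(alive,v0)
Op 8: N1 marks N1=suspect -> (suspect,v1)
Op 9: gossip N1<->N3 -> N1.N0=(dead,v1) N1.N1=(suspect,v1) N1.N2=(alive,v0) N1.N3=(alive,v0) | N3.N0=(dead,v1) N3.N1=(suspect,v1) N3.N2=(alive,v0) N3.N3=(alive,v0)
Op 10: gossip N0<->N1 -> N0.N0=(dead,v1) N0.N1=(suspect,v1) N0.N2=(alive,v0) N0.N3=(alive,v0) | N1.N0=(dead,v1) N1.N1=(suspect,v1) N1.N2=(alive,v0) N1.N3=(alive,v0)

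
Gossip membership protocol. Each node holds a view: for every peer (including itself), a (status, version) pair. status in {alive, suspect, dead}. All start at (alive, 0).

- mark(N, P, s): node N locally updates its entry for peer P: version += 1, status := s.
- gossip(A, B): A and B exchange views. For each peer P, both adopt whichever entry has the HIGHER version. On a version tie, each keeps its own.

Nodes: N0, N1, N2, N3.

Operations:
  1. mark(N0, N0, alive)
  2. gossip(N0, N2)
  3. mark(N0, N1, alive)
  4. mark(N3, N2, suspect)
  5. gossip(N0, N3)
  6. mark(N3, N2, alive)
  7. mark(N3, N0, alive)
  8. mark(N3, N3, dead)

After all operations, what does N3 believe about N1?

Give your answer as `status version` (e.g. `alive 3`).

Answer: alive 1

Derivation:
Op 1: N0 marks N0=alive -> (alive,v1)
Op 2: gossip N0<->N2 -> N0.N0=(alive,v1) N0.N1=(alive,v0) N0.N2=(alive,v0) N0.N3=(alive,v0) | N2.N0=(alive,v1) N2.N1=(alive,v0) N2.N2=(alive,v0) N2.N3=(alive,v0)
Op 3: N0 marks N1=alive -> (alive,v1)
Op 4: N3 marks N2=suspect -> (suspect,v1)
Op 5: gossip N0<->N3 -> N0.N0=(alive,v1) N0.N1=(alive,v1) N0.N2=(suspect,v1) N0.N3=(alive,v0) | N3.N0=(alive,v1) N3.N1=(alive,v1) N3.N2=(suspect,v1) N3.N3=(alive,v0)
Op 6: N3 marks N2=alive -> (alive,v2)
Op 7: N3 marks N0=alive -> (alive,v2)
Op 8: N3 marks N3=dead -> (dead,v1)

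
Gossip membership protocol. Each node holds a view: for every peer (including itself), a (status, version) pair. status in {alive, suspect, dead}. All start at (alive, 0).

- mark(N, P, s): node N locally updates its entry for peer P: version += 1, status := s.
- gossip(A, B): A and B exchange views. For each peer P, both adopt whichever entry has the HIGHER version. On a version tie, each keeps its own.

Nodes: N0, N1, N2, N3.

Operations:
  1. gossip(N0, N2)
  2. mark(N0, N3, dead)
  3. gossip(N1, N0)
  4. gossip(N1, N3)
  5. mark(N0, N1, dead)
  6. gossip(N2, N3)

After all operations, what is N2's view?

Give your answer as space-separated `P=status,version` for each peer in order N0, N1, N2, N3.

Op 1: gossip N0<->N2 -> N0.N0=(alive,v0) N0.N1=(alive,v0) N0.N2=(alive,v0) N0.N3=(alive,v0) | N2.N0=(alive,v0) N2.N1=(alive,v0) N2.N2=(alive,v0) N2.N3=(alive,v0)
Op 2: N0 marks N3=dead -> (dead,v1)
Op 3: gossip N1<->N0 -> N1.N0=(alive,v0) N1.N1=(alive,v0) N1.N2=(alive,v0) N1.N3=(dead,v1) | N0.N0=(alive,v0) N0.N1=(alive,v0) N0.N2=(alive,v0) N0.N3=(dead,v1)
Op 4: gossip N1<->N3 -> N1.N0=(alive,v0) N1.N1=(alive,v0) N1.N2=(alive,v0) N1.N3=(dead,v1) | N3.N0=(alive,v0) N3.N1=(alive,v0) N3.N2=(alive,v0) N3.N3=(dead,v1)
Op 5: N0 marks N1=dead -> (dead,v1)
Op 6: gossip N2<->N3 -> N2.N0=(alive,v0) N2.N1=(alive,v0) N2.N2=(alive,v0) N2.N3=(dead,v1) | N3.N0=(alive,v0) N3.N1=(alive,v0) N3.N2=(alive,v0) N3.N3=(dead,v1)

Answer: N0=alive,0 N1=alive,0 N2=alive,0 N3=dead,1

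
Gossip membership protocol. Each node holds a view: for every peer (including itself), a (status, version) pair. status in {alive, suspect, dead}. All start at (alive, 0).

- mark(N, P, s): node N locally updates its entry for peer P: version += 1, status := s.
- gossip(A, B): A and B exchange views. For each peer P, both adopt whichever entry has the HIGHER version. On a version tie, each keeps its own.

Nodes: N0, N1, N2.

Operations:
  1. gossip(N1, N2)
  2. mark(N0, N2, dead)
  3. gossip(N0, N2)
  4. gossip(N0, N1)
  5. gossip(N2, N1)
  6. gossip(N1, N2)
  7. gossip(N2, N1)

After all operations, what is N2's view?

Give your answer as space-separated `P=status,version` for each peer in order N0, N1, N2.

Op 1: gossip N1<->N2 -> N1.N0=(alive,v0) N1.N1=(alive,v0) N1.N2=(alive,v0) | N2.N0=(alive,v0) N2.N1=(alive,v0) N2.N2=(alive,v0)
Op 2: N0 marks N2=dead -> (dead,v1)
Op 3: gossip N0<->N2 -> N0.N0=(alive,v0) N0.N1=(alive,v0) N0.N2=(dead,v1) | N2.N0=(alive,v0) N2.N1=(alive,v0) N2.N2=(dead,v1)
Op 4: gossip N0<->N1 -> N0.N0=(alive,v0) N0.N1=(alive,v0) N0.N2=(dead,v1) | N1.N0=(alive,v0) N1.N1=(alive,v0) N1.N2=(dead,v1)
Op 5: gossip N2<->N1 -> N2.N0=(alive,v0) N2.N1=(alive,v0) N2.N2=(dead,v1) | N1.N0=(alive,v0) N1.N1=(alive,v0) N1.N2=(dead,v1)
Op 6: gossip N1<->N2 -> N1.N0=(alive,v0) N1.N1=(alive,v0) N1.N2=(dead,v1) | N2.N0=(alive,v0) N2.N1=(alive,v0) N2.N2=(dead,v1)
Op 7: gossip N2<->N1 -> N2.N0=(alive,v0) N2.N1=(alive,v0) N2.N2=(dead,v1) | N1.N0=(alive,v0) N1.N1=(alive,v0) N1.N2=(dead,v1)

Answer: N0=alive,0 N1=alive,0 N2=dead,1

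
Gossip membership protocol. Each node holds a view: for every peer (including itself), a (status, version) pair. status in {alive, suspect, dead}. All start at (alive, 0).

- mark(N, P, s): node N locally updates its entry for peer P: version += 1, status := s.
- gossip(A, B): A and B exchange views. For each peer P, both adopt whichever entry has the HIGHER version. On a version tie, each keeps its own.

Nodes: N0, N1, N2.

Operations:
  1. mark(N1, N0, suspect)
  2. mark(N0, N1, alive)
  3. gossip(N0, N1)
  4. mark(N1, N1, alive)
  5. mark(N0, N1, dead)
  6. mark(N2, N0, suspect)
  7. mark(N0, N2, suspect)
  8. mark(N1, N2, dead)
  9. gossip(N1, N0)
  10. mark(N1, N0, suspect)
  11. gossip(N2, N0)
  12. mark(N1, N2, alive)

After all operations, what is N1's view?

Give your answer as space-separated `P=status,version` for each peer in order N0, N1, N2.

Op 1: N1 marks N0=suspect -> (suspect,v1)
Op 2: N0 marks N1=alive -> (alive,v1)
Op 3: gossip N0<->N1 -> N0.N0=(suspect,v1) N0.N1=(alive,v1) N0.N2=(alive,v0) | N1.N0=(suspect,v1) N1.N1=(alive,v1) N1.N2=(alive,v0)
Op 4: N1 marks N1=alive -> (alive,v2)
Op 5: N0 marks N1=dead -> (dead,v2)
Op 6: N2 marks N0=suspect -> (suspect,v1)
Op 7: N0 marks N2=suspect -> (suspect,v1)
Op 8: N1 marks N2=dead -> (dead,v1)
Op 9: gossip N1<->N0 -> N1.N0=(suspect,v1) N1.N1=(alive,v2) N1.N2=(dead,v1) | N0.N0=(suspect,v1) N0.N1=(dead,v2) N0.N2=(suspect,v1)
Op 10: N1 marks N0=suspect -> (suspect,v2)
Op 11: gossip N2<->N0 -> N2.N0=(suspect,v1) N2.N1=(dead,v2) N2.N2=(suspect,v1) | N0.N0=(suspect,v1) N0.N1=(dead,v2) N0.N2=(suspect,v1)
Op 12: N1 marks N2=alive -> (alive,v2)

Answer: N0=suspect,2 N1=alive,2 N2=alive,2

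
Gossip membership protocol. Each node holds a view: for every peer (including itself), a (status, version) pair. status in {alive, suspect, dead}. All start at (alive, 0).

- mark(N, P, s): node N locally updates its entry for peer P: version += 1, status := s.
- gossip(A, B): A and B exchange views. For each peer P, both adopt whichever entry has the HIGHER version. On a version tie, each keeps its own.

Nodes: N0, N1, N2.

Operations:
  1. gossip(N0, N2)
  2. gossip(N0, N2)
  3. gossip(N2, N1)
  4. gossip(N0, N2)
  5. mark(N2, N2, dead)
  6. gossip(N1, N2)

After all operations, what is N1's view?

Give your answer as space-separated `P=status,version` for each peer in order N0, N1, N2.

Op 1: gossip N0<->N2 -> N0.N0=(alive,v0) N0.N1=(alive,v0) N0.N2=(alive,v0) | N2.N0=(alive,v0) N2.N1=(alive,v0) N2.N2=(alive,v0)
Op 2: gossip N0<->N2 -> N0.N0=(alive,v0) N0.N1=(alive,v0) N0.N2=(alive,v0) | N2.N0=(alive,v0) N2.N1=(alive,v0) N2.N2=(alive,v0)
Op 3: gossip N2<->N1 -> N2.N0=(alive,v0) N2.N1=(alive,v0) N2.N2=(alive,v0) | N1.N0=(alive,v0) N1.N1=(alive,v0) N1.N2=(alive,v0)
Op 4: gossip N0<->N2 -> N0.N0=(alive,v0) N0.N1=(alive,v0) N0.N2=(alive,v0) | N2.N0=(alive,v0) N2.N1=(alive,v0) N2.N2=(alive,v0)
Op 5: N2 marks N2=dead -> (dead,v1)
Op 6: gossip N1<->N2 -> N1.N0=(alive,v0) N1.N1=(alive,v0) N1.N2=(dead,v1) | N2.N0=(alive,v0) N2.N1=(alive,v0) N2.N2=(dead,v1)

Answer: N0=alive,0 N1=alive,0 N2=dead,1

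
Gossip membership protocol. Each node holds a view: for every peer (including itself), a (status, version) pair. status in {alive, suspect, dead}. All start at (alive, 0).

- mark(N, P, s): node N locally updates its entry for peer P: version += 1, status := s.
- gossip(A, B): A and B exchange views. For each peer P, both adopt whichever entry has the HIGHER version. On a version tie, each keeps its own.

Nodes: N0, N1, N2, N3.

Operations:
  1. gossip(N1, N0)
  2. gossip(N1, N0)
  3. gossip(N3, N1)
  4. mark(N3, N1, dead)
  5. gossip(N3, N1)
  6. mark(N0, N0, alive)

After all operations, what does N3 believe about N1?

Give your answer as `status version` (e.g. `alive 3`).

Op 1: gossip N1<->N0 -> N1.N0=(alive,v0) N1.N1=(alive,v0) N1.N2=(alive,v0) N1.N3=(alive,v0) | N0.N0=(alive,v0) N0.N1=(alive,v0) N0.N2=(alive,v0) N0.N3=(alive,v0)
Op 2: gossip N1<->N0 -> N1.N0=(alive,v0) N1.N1=(alive,v0) N1.N2=(alive,v0) N1.N3=(alive,v0) | N0.N0=(alive,v0) N0.N1=(alive,v0) N0.N2=(alive,v0) N0.N3=(alive,v0)
Op 3: gossip N3<->N1 -> N3.N0=(alive,v0) N3.N1=(alive,v0) N3.N2=(alive,v0) N3.N3=(alive,v0) | N1.N0=(alive,v0) N1.N1=(alive,v0) N1.N2=(alive,v0) N1.N3=(alive,v0)
Op 4: N3 marks N1=dead -> (dead,v1)
Op 5: gossip N3<->N1 -> N3.N0=(alive,v0) N3.N1=(dead,v1) N3.N2=(alive,v0) N3.N3=(alive,v0) | N1.N0=(alive,v0) N1.N1=(dead,v1) N1.N2=(alive,v0) N1.N3=(alive,v0)
Op 6: N0 marks N0=alive -> (alive,v1)

Answer: dead 1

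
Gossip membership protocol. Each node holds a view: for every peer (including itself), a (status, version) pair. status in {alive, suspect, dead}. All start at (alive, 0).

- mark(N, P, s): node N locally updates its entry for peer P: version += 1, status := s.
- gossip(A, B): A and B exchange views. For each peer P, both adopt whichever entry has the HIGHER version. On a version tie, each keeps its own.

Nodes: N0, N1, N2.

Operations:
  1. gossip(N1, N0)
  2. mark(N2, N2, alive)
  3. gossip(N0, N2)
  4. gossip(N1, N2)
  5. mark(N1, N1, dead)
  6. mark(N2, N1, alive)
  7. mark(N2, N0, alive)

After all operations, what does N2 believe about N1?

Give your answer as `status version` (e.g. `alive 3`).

Op 1: gossip N1<->N0 -> N1.N0=(alive,v0) N1.N1=(alive,v0) N1.N2=(alive,v0) | N0.N0=(alive,v0) N0.N1=(alive,v0) N0.N2=(alive,v0)
Op 2: N2 marks N2=alive -> (alive,v1)
Op 3: gossip N0<->N2 -> N0.N0=(alive,v0) N0.N1=(alive,v0) N0.N2=(alive,v1) | N2.N0=(alive,v0) N2.N1=(alive,v0) N2.N2=(alive,v1)
Op 4: gossip N1<->N2 -> N1.N0=(alive,v0) N1.N1=(alive,v0) N1.N2=(alive,v1) | N2.N0=(alive,v0) N2.N1=(alive,v0) N2.N2=(alive,v1)
Op 5: N1 marks N1=dead -> (dead,v1)
Op 6: N2 marks N1=alive -> (alive,v1)
Op 7: N2 marks N0=alive -> (alive,v1)

Answer: alive 1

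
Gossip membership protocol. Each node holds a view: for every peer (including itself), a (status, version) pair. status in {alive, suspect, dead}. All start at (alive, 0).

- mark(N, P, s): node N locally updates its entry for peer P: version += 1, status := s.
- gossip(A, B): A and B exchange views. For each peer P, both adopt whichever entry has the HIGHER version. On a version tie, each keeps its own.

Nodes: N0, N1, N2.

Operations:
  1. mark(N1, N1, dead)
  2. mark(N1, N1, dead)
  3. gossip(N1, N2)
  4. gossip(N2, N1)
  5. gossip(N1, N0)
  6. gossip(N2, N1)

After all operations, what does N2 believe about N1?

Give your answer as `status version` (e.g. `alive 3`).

Op 1: N1 marks N1=dead -> (dead,v1)
Op 2: N1 marks N1=dead -> (dead,v2)
Op 3: gossip N1<->N2 -> N1.N0=(alive,v0) N1.N1=(dead,v2) N1.N2=(alive,v0) | N2.N0=(alive,v0) N2.N1=(dead,v2) N2.N2=(alive,v0)
Op 4: gossip N2<->N1 -> N2.N0=(alive,v0) N2.N1=(dead,v2) N2.N2=(alive,v0) | N1.N0=(alive,v0) N1.N1=(dead,v2) N1.N2=(alive,v0)
Op 5: gossip N1<->N0 -> N1.N0=(alive,v0) N1.N1=(dead,v2) N1.N2=(alive,v0) | N0.N0=(alive,v0) N0.N1=(dead,v2) N0.N2=(alive,v0)
Op 6: gossip N2<->N1 -> N2.N0=(alive,v0) N2.N1=(dead,v2) N2.N2=(alive,v0) | N1.N0=(alive,v0) N1.N1=(dead,v2) N1.N2=(alive,v0)

Answer: dead 2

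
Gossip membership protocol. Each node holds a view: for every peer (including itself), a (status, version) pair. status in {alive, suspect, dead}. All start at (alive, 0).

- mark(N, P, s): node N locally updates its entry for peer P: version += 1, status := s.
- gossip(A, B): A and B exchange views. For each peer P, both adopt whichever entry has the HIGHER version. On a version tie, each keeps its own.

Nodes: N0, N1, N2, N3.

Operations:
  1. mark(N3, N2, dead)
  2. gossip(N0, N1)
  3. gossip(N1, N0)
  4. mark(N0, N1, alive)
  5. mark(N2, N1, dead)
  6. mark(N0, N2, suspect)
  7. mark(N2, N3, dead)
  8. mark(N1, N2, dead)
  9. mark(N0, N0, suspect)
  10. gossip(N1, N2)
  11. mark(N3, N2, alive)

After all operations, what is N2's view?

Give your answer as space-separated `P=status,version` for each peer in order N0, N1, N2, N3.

Op 1: N3 marks N2=dead -> (dead,v1)
Op 2: gossip N0<->N1 -> N0.N0=(alive,v0) N0.N1=(alive,v0) N0.N2=(alive,v0) N0.N3=(alive,v0) | N1.N0=(alive,v0) N1.N1=(alive,v0) N1.N2=(alive,v0) N1.N3=(alive,v0)
Op 3: gossip N1<->N0 -> N1.N0=(alive,v0) N1.N1=(alive,v0) N1.N2=(alive,v0) N1.N3=(alive,v0) | N0.N0=(alive,v0) N0.N1=(alive,v0) N0.N2=(alive,v0) N0.N3=(alive,v0)
Op 4: N0 marks N1=alive -> (alive,v1)
Op 5: N2 marks N1=dead -> (dead,v1)
Op 6: N0 marks N2=suspect -> (suspect,v1)
Op 7: N2 marks N3=dead -> (dead,v1)
Op 8: N1 marks N2=dead -> (dead,v1)
Op 9: N0 marks N0=suspect -> (suspect,v1)
Op 10: gossip N1<->N2 -> N1.N0=(alive,v0) N1.N1=(dead,v1) N1.N2=(dead,v1) N1.N3=(dead,v1) | N2.N0=(alive,v0) N2.N1=(dead,v1) N2.N2=(dead,v1) N2.N3=(dead,v1)
Op 11: N3 marks N2=alive -> (alive,v2)

Answer: N0=alive,0 N1=dead,1 N2=dead,1 N3=dead,1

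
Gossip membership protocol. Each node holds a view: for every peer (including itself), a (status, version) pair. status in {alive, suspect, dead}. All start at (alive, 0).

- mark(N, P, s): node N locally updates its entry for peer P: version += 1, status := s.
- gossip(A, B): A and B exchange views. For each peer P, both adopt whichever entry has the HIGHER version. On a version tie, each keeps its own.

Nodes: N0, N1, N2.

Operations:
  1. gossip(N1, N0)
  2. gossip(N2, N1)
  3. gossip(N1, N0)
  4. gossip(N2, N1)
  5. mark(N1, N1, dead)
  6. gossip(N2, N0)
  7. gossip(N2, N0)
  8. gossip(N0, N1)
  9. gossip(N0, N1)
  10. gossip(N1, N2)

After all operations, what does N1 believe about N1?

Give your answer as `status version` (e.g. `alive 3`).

Op 1: gossip N1<->N0 -> N1.N0=(alive,v0) N1.N1=(alive,v0) N1.N2=(alive,v0) | N0.N0=(alive,v0) N0.N1=(alive,v0) N0.N2=(alive,v0)
Op 2: gossip N2<->N1 -> N2.N0=(alive,v0) N2.N1=(alive,v0) N2.N2=(alive,v0) | N1.N0=(alive,v0) N1.N1=(alive,v0) N1.N2=(alive,v0)
Op 3: gossip N1<->N0 -> N1.N0=(alive,v0) N1.N1=(alive,v0) N1.N2=(alive,v0) | N0.N0=(alive,v0) N0.N1=(alive,v0) N0.N2=(alive,v0)
Op 4: gossip N2<->N1 -> N2.N0=(alive,v0) N2.N1=(alive,v0) N2.N2=(alive,v0) | N1.N0=(alive,v0) N1.N1=(alive,v0) N1.N2=(alive,v0)
Op 5: N1 marks N1=dead -> (dead,v1)
Op 6: gossip N2<->N0 -> N2.N0=(alive,v0) N2.N1=(alive,v0) N2.N2=(alive,v0) | N0.N0=(alive,v0) N0.N1=(alive,v0) N0.N2=(alive,v0)
Op 7: gossip N2<->N0 -> N2.N0=(alive,v0) N2.N1=(alive,v0) N2.N2=(alive,v0) | N0.N0=(alive,v0) N0.N1=(alive,v0) N0.N2=(alive,v0)
Op 8: gossip N0<->N1 -> N0.N0=(alive,v0) N0.N1=(dead,v1) N0.N2=(alive,v0) | N1.N0=(alive,v0) N1.N1=(dead,v1) N1.N2=(alive,v0)
Op 9: gossip N0<->N1 -> N0.N0=(alive,v0) N0.N1=(dead,v1) N0.N2=(alive,v0) | N1.N0=(alive,v0) N1.N1=(dead,v1) N1.N2=(alive,v0)
Op 10: gossip N1<->N2 -> N1.N0=(alive,v0) N1.N1=(dead,v1) N1.N2=(alive,v0) | N2.N0=(alive,v0) N2.N1=(dead,v1) N2.N2=(alive,v0)

Answer: dead 1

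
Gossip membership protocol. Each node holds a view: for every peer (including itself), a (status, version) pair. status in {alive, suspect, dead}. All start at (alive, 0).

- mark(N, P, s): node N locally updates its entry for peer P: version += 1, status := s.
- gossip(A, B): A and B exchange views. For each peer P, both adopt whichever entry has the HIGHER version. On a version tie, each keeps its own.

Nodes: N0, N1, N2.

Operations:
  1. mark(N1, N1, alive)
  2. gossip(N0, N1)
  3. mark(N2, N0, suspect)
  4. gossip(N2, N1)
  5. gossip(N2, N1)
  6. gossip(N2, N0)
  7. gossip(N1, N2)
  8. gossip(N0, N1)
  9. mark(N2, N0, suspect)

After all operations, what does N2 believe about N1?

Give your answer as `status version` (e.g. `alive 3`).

Answer: alive 1

Derivation:
Op 1: N1 marks N1=alive -> (alive,v1)
Op 2: gossip N0<->N1 -> N0.N0=(alive,v0) N0.N1=(alive,v1) N0.N2=(alive,v0) | N1.N0=(alive,v0) N1.N1=(alive,v1) N1.N2=(alive,v0)
Op 3: N2 marks N0=suspect -> (suspect,v1)
Op 4: gossip N2<->N1 -> N2.N0=(suspect,v1) N2.N1=(alive,v1) N2.N2=(alive,v0) | N1.N0=(suspect,v1) N1.N1=(alive,v1) N1.N2=(alive,v0)
Op 5: gossip N2<->N1 -> N2.N0=(suspect,v1) N2.N1=(alive,v1) N2.N2=(alive,v0) | N1.N0=(suspect,v1) N1.N1=(alive,v1) N1.N2=(alive,v0)
Op 6: gossip N2<->N0 -> N2.N0=(suspect,v1) N2.N1=(alive,v1) N2.N2=(alive,v0) | N0.N0=(suspect,v1) N0.N1=(alive,v1) N0.N2=(alive,v0)
Op 7: gossip N1<->N2 -> N1.N0=(suspect,v1) N1.N1=(alive,v1) N1.N2=(alive,v0) | N2.N0=(suspect,v1) N2.N1=(alive,v1) N2.N2=(alive,v0)
Op 8: gossip N0<->N1 -> N0.N0=(suspect,v1) N0.N1=(alive,v1) N0.N2=(alive,v0) | N1.N0=(suspect,v1) N1.N1=(alive,v1) N1.N2=(alive,v0)
Op 9: N2 marks N0=suspect -> (suspect,v2)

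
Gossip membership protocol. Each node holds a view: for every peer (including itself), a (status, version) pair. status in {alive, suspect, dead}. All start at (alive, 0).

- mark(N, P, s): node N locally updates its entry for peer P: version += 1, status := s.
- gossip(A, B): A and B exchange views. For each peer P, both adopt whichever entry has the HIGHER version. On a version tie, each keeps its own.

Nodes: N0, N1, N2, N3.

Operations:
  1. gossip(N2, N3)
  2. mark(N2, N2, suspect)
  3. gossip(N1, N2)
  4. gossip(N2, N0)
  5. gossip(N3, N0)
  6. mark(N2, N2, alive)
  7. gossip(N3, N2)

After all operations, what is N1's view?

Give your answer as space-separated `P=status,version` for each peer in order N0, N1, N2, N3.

Op 1: gossip N2<->N3 -> N2.N0=(alive,v0) N2.N1=(alive,v0) N2.N2=(alive,v0) N2.N3=(alive,v0) | N3.N0=(alive,v0) N3.N1=(alive,v0) N3.N2=(alive,v0) N3.N3=(alive,v0)
Op 2: N2 marks N2=suspect -> (suspect,v1)
Op 3: gossip N1<->N2 -> N1.N0=(alive,v0) N1.N1=(alive,v0) N1.N2=(suspect,v1) N1.N3=(alive,v0) | N2.N0=(alive,v0) N2.N1=(alive,v0) N2.N2=(suspect,v1) N2.N3=(alive,v0)
Op 4: gossip N2<->N0 -> N2.N0=(alive,v0) N2.N1=(alive,v0) N2.N2=(suspect,v1) N2.N3=(alive,v0) | N0.N0=(alive,v0) N0.N1=(alive,v0) N0.N2=(suspect,v1) N0.N3=(alive,v0)
Op 5: gossip N3<->N0 -> N3.N0=(alive,v0) N3.N1=(alive,v0) N3.N2=(suspect,v1) N3.N3=(alive,v0) | N0.N0=(alive,v0) N0.N1=(alive,v0) N0.N2=(suspect,v1) N0.N3=(alive,v0)
Op 6: N2 marks N2=alive -> (alive,v2)
Op 7: gossip N3<->N2 -> N3.N0=(alive,v0) N3.N1=(alive,v0) N3.N2=(alive,v2) N3.N3=(alive,v0) | N2.N0=(alive,v0) N2.N1=(alive,v0) N2.N2=(alive,v2) N2.N3=(alive,v0)

Answer: N0=alive,0 N1=alive,0 N2=suspect,1 N3=alive,0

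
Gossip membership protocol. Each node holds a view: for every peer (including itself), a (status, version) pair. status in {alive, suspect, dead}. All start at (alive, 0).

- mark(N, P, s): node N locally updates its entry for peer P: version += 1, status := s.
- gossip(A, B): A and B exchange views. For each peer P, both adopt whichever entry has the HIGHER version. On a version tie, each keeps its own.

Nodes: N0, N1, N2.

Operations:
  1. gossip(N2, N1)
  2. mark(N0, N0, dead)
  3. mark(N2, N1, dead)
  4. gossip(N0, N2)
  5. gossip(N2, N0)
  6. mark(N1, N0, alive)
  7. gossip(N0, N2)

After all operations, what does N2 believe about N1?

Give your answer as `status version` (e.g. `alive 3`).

Answer: dead 1

Derivation:
Op 1: gossip N2<->N1 -> N2.N0=(alive,v0) N2.N1=(alive,v0) N2.N2=(alive,v0) | N1.N0=(alive,v0) N1.N1=(alive,v0) N1.N2=(alive,v0)
Op 2: N0 marks N0=dead -> (dead,v1)
Op 3: N2 marks N1=dead -> (dead,v1)
Op 4: gossip N0<->N2 -> N0.N0=(dead,v1) N0.N1=(dead,v1) N0.N2=(alive,v0) | N2.N0=(dead,v1) N2.N1=(dead,v1) N2.N2=(alive,v0)
Op 5: gossip N2<->N0 -> N2.N0=(dead,v1) N2.N1=(dead,v1) N2.N2=(alive,v0) | N0.N0=(dead,v1) N0.N1=(dead,v1) N0.N2=(alive,v0)
Op 6: N1 marks N0=alive -> (alive,v1)
Op 7: gossip N0<->N2 -> N0.N0=(dead,v1) N0.N1=(dead,v1) N0.N2=(alive,v0) | N2.N0=(dead,v1) N2.N1=(dead,v1) N2.N2=(alive,v0)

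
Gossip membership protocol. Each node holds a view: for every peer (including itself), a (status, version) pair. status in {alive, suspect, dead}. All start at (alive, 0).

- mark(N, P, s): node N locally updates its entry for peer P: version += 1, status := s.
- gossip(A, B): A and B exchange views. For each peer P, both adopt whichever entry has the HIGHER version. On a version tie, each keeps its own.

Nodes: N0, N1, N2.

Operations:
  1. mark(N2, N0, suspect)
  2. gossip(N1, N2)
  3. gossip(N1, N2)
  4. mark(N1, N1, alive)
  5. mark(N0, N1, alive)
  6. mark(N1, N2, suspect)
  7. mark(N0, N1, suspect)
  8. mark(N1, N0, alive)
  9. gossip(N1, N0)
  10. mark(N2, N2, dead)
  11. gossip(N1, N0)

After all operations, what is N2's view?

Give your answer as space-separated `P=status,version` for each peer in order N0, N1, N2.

Answer: N0=suspect,1 N1=alive,0 N2=dead,1

Derivation:
Op 1: N2 marks N0=suspect -> (suspect,v1)
Op 2: gossip N1<->N2 -> N1.N0=(suspect,v1) N1.N1=(alive,v0) N1.N2=(alive,v0) | N2.N0=(suspect,v1) N2.N1=(alive,v0) N2.N2=(alive,v0)
Op 3: gossip N1<->N2 -> N1.N0=(suspect,v1) N1.N1=(alive,v0) N1.N2=(alive,v0) | N2.N0=(suspect,v1) N2.N1=(alive,v0) N2.N2=(alive,v0)
Op 4: N1 marks N1=alive -> (alive,v1)
Op 5: N0 marks N1=alive -> (alive,v1)
Op 6: N1 marks N2=suspect -> (suspect,v1)
Op 7: N0 marks N1=suspect -> (suspect,v2)
Op 8: N1 marks N0=alive -> (alive,v2)
Op 9: gossip N1<->N0 -> N1.N0=(alive,v2) N1.N1=(suspect,v2) N1.N2=(suspect,v1) | N0.N0=(alive,v2) N0.N1=(suspect,v2) N0.N2=(suspect,v1)
Op 10: N2 marks N2=dead -> (dead,v1)
Op 11: gossip N1<->N0 -> N1.N0=(alive,v2) N1.N1=(suspect,v2) N1.N2=(suspect,v1) | N0.N0=(alive,v2) N0.N1=(suspect,v2) N0.N2=(suspect,v1)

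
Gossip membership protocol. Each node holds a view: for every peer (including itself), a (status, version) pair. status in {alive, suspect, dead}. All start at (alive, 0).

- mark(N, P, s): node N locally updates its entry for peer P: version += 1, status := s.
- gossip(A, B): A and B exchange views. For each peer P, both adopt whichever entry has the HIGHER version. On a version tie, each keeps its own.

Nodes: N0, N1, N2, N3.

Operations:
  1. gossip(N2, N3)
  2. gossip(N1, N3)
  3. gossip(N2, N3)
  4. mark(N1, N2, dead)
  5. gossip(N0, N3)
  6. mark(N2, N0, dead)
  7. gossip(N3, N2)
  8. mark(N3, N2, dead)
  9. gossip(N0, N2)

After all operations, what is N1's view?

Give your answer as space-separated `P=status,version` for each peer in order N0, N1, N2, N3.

Answer: N0=alive,0 N1=alive,0 N2=dead,1 N3=alive,0

Derivation:
Op 1: gossip N2<->N3 -> N2.N0=(alive,v0) N2.N1=(alive,v0) N2.N2=(alive,v0) N2.N3=(alive,v0) | N3.N0=(alive,v0) N3.N1=(alive,v0) N3.N2=(alive,v0) N3.N3=(alive,v0)
Op 2: gossip N1<->N3 -> N1.N0=(alive,v0) N1.N1=(alive,v0) N1.N2=(alive,v0) N1.N3=(alive,v0) | N3.N0=(alive,v0) N3.N1=(alive,v0) N3.N2=(alive,v0) N3.N3=(alive,v0)
Op 3: gossip N2<->N3 -> N2.N0=(alive,v0) N2.N1=(alive,v0) N2.N2=(alive,v0) N2.N3=(alive,v0) | N3.N0=(alive,v0) N3.N1=(alive,v0) N3.N2=(alive,v0) N3.N3=(alive,v0)
Op 4: N1 marks N2=dead -> (dead,v1)
Op 5: gossip N0<->N3 -> N0.N0=(alive,v0) N0.N1=(alive,v0) N0.N2=(alive,v0) N0.N3=(alive,v0) | N3.N0=(alive,v0) N3.N1=(alive,v0) N3.N2=(alive,v0) N3.N3=(alive,v0)
Op 6: N2 marks N0=dead -> (dead,v1)
Op 7: gossip N3<->N2 -> N3.N0=(dead,v1) N3.N1=(alive,v0) N3.N2=(alive,v0) N3.N3=(alive,v0) | N2.N0=(dead,v1) N2.N1=(alive,v0) N2.N2=(alive,v0) N2.N3=(alive,v0)
Op 8: N3 marks N2=dead -> (dead,v1)
Op 9: gossip N0<->N2 -> N0.N0=(dead,v1) N0.N1=(alive,v0) N0.N2=(alive,v0) N0.N3=(alive,v0) | N2.N0=(dead,v1) N2.N1=(alive,v0) N2.N2=(alive,v0) N2.N3=(alive,v0)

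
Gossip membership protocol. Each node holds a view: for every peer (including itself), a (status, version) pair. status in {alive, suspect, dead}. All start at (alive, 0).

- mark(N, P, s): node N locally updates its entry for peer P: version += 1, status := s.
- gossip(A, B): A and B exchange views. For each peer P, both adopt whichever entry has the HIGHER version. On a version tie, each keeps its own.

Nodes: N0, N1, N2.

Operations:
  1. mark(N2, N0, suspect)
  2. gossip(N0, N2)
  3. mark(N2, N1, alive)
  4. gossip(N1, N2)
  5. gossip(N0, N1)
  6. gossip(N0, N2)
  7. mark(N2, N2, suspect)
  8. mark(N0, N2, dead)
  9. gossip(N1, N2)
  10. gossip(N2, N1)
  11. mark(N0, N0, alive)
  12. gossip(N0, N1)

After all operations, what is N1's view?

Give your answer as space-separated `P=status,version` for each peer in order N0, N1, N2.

Op 1: N2 marks N0=suspect -> (suspect,v1)
Op 2: gossip N0<->N2 -> N0.N0=(suspect,v1) N0.N1=(alive,v0) N0.N2=(alive,v0) | N2.N0=(suspect,v1) N2.N1=(alive,v0) N2.N2=(alive,v0)
Op 3: N2 marks N1=alive -> (alive,v1)
Op 4: gossip N1<->N2 -> N1.N0=(suspect,v1) N1.N1=(alive,v1) N1.N2=(alive,v0) | N2.N0=(suspect,v1) N2.N1=(alive,v1) N2.N2=(alive,v0)
Op 5: gossip N0<->N1 -> N0.N0=(suspect,v1) N0.N1=(alive,v1) N0.N2=(alive,v0) | N1.N0=(suspect,v1) N1.N1=(alive,v1) N1.N2=(alive,v0)
Op 6: gossip N0<->N2 -> N0.N0=(suspect,v1) N0.N1=(alive,v1) N0.N2=(alive,v0) | N2.N0=(suspect,v1) N2.N1=(alive,v1) N2.N2=(alive,v0)
Op 7: N2 marks N2=suspect -> (suspect,v1)
Op 8: N0 marks N2=dead -> (dead,v1)
Op 9: gossip N1<->N2 -> N1.N0=(suspect,v1) N1.N1=(alive,v1) N1.N2=(suspect,v1) | N2.N0=(suspect,v1) N2.N1=(alive,v1) N2.N2=(suspect,v1)
Op 10: gossip N2<->N1 -> N2.N0=(suspect,v1) N2.N1=(alive,v1) N2.N2=(suspect,v1) | N1.N0=(suspect,v1) N1.N1=(alive,v1) N1.N2=(suspect,v1)
Op 11: N0 marks N0=alive -> (alive,v2)
Op 12: gossip N0<->N1 -> N0.N0=(alive,v2) N0.N1=(alive,v1) N0.N2=(dead,v1) | N1.N0=(alive,v2) N1.N1=(alive,v1) N1.N2=(suspect,v1)

Answer: N0=alive,2 N1=alive,1 N2=suspect,1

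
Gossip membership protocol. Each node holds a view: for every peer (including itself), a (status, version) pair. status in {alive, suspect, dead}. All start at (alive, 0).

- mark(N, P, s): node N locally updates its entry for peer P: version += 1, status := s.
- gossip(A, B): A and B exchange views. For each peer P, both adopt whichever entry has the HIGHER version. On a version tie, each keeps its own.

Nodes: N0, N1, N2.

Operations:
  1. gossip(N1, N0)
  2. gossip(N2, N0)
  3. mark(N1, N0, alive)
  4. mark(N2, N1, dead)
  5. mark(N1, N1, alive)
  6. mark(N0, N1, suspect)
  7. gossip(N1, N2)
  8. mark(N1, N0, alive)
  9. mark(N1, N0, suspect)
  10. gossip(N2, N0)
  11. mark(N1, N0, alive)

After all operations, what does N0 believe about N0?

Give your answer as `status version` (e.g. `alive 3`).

Answer: alive 1

Derivation:
Op 1: gossip N1<->N0 -> N1.N0=(alive,v0) N1.N1=(alive,v0) N1.N2=(alive,v0) | N0.N0=(alive,v0) N0.N1=(alive,v0) N0.N2=(alive,v0)
Op 2: gossip N2<->N0 -> N2.N0=(alive,v0) N2.N1=(alive,v0) N2.N2=(alive,v0) | N0.N0=(alive,v0) N0.N1=(alive,v0) N0.N2=(alive,v0)
Op 3: N1 marks N0=alive -> (alive,v1)
Op 4: N2 marks N1=dead -> (dead,v1)
Op 5: N1 marks N1=alive -> (alive,v1)
Op 6: N0 marks N1=suspect -> (suspect,v1)
Op 7: gossip N1<->N2 -> N1.N0=(alive,v1) N1.N1=(alive,v1) N1.N2=(alive,v0) | N2.N0=(alive,v1) N2.N1=(dead,v1) N2.N2=(alive,v0)
Op 8: N1 marks N0=alive -> (alive,v2)
Op 9: N1 marks N0=suspect -> (suspect,v3)
Op 10: gossip N2<->N0 -> N2.N0=(alive,v1) N2.N1=(dead,v1) N2.N2=(alive,v0) | N0.N0=(alive,v1) N0.N1=(suspect,v1) N0.N2=(alive,v0)
Op 11: N1 marks N0=alive -> (alive,v4)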